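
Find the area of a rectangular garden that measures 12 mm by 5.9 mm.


Shape: rectangle
Length l = 12 mm, Width w = 5.9 mm
Formula: A = l * w
A = 12 * 5.9
A = 70.8
70.8 mm^2


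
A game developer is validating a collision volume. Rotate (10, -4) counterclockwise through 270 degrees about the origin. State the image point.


Transformation: rotation about the origin
Original point: (10, -4)
Rule for 270 deg counterclockwise: (x, y) -> (y, -x)
Apply: (10, -4) -> (-4, -10)
(-4, -10)


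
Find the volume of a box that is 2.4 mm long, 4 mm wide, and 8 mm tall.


Shape: rectangular prism
l = 2.4 mm, w = 4 mm, h = 8 mm
Formula: V = l * w * h
V = 2.4 * 4 * 8
V = 9.6 * 8
V = 76.8
76.8 mm^3


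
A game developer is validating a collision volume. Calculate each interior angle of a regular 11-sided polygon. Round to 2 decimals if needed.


Shape: regular hendecagon (11 sides)
Formula: interior angle = (n - 2) * 180 / n
(n - 2) = 9
(n - 2) * 180 = 1620
angle = 1620 / 11
angle = 147.27
147.27 degrees


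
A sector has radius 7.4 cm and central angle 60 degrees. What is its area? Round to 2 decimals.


Shape: circular sector
Radius r = 7.4 cm, Angle = 60 degrees
Formula: A = (angle/360) * pi * r^2
r^2 = 54.76
Fraction of circle = 60/360
A = (60/360) * pi * 54.76
A = 9.126667 * pi
A = 28.67
28.67 cm^2


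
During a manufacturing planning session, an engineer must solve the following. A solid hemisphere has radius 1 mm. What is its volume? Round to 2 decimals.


Shape: hemisphere (half of a sphere)
Radius r = 1 mm
Formula: V = (1/2) * (4/3) * pi * r^3 = (2/3) * pi * r^3
r^3 = 1
(2/3) * 1 = 0.666667
V = 0.666667 * pi
V = 2.09
2.09 mm^3


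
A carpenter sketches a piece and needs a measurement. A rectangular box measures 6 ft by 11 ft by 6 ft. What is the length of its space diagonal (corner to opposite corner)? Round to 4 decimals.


Shape: rectangular box (space diagonal)
l = 6 ft, w = 11 ft, h = 6 ft
Visualize: the diagonal of the base, then a right triangle with that diagonal and the height.
Formula: d = sqrt(l^2 + w^2 + h^2)
l^2 + w^2 + h^2 = 36 + 121 + 36 = 193
d = sqrt(193)
d = 13.8924
13.8924 ft


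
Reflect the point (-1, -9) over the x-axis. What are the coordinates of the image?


Transformation: reflection
Original point: (-1, -9)
Rule for reflection over the x-axis: (x, y) -> (x, -y)
Apply: (-1, -9) -> (-1, 9)
(-1, 9)


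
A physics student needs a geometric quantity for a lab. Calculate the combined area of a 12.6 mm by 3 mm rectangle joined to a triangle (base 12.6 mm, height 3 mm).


Composite shape: rectangle + triangle
Rectangle area = 12.6 * 3 = 37.8
Triangle area = 0.5 * 12.6 * 3 = 18.9
Total = 37.8 + 18.9
Total = 56.7
56.7 mm^2


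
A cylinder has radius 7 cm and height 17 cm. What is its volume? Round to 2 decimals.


Shape: cylinder
Radius r = 7 cm, Height h = 17 cm
Formula: V = pi * r^2 * h
r^2 = 49
V = pi * 49 * 17
V = 833 * pi
V = 2616.95
2616.95 cm^3


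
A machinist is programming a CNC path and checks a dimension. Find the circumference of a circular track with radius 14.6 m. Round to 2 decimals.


Shape: circle
Radius r = 14.6 m
Formula: C = 2 * pi * r
C = 2 * pi * 14.6
C = 29.2 * pi
C = 91.73
91.73 m


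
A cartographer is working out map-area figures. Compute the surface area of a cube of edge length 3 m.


Shape: cube
Side s = 3 m
A cube has 6 square faces.
Formula: SA = 6 * s^2
s^2 = 9
SA = 6 * 9
SA = 54
54 m^2


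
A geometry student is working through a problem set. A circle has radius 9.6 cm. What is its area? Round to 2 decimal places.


Shape: circle
Radius r = 9.6 cm
Formula: A = pi * r^2
r^2 = 9.6^2 = 92.16
A = pi * 92.16
A = 289.53
289.53 cm^2


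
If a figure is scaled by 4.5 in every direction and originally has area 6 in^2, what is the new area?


Linear scale factor k = 4.5
Original area = 6 in^2
Rule: under a linear scaling by k, areas scale by k^2.
k^2 = 4.5^2 = 20.25
New area = 6 * 20.25
New area = 121.5
121.5 in^2


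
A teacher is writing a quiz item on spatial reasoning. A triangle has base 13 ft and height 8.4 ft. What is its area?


Shape: triangle
Base b = 13 ft, Height h = 8.4 ft
Formula: A = (1/2) * b * h
A = 0.5 * 13 * 8.4
A = 0.5 * 109.2
A = 54.6
54.6 ft^2


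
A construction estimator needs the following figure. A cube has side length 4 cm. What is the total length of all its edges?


Shape: cube
Side s = 4 cm
A cube has 12 edges, all equal.
Formula: total edge length = 12 * s
Total = 12 * 4
Total = 48
48 cm


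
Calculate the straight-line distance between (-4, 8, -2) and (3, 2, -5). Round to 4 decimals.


3D distance between two points
P1 = (-4, 8, -2), P2 = (3, 2, -5)
Formula: d = sqrt((x2-x1)^2 + (y2-y1)^2 + (z2-z1)^2)
dx = 3 - -4 = 7
dy = 2 - 8 = -6
dz = -5 - -2 = -3
dx^2 + dy^2 + dz^2 = 49 + 36 + 9 = 94
d = sqrt(94)
d = 9.6954
9.6954 units


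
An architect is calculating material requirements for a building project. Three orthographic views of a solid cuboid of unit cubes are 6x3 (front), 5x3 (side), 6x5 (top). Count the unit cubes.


Orthographic views of a solid rectangular block:
Front view 6 x 3 -> length = 6, height = 3
Side view 5 x 3 -> width = 5, height = 3 (consistent)
Top view 6 x 5 -> confirms length = 6, width = 5
The block is 6 x 5 x 3.
Total unit cubes = 6 * 5 * 3 = 90
90 unit cubes


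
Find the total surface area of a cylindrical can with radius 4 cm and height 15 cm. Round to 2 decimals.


Shape: closed cylinder
Radius r = 4 cm, Height h = 15 cm
Formula: SA = 2*pi*r^2 + 2*pi*r*h = 2*pi*r*(r + h)
r + h = 19
2 * r * (r + h) = 2 * 4 * 19 = 152
SA = 152 * pi
SA = 477.52
477.52 cm^2


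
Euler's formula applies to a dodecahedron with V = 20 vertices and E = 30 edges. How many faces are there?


Polyhedron: dodecahedron
Euler's formula for convex polyhedra: V - E + F = 2
Given: V = 20 vertices and E = 30 edges
Solve for F:
F = 2 + E - V = 2 + 30 - 20 = 12
12 faces


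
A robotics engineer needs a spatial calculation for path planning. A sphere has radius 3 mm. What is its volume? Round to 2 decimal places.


Shape: sphere
Radius r = 3 mm
Formula: V = (4/3) * pi * r^3
r^3 = 27
(4/3) * 27 = 36
V = 36 * pi
V = 113.1
113.1 mm^3


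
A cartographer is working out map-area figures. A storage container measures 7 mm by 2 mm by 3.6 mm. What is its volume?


Shape: rectangular prism
l = 7 mm, w = 2 mm, h = 3.6 mm
Formula: V = l * w * h
V = 7 * 2 * 3.6
V = 14 * 3.6
V = 50.4
50.4 mm^3


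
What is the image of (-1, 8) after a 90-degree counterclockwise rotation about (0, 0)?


Transformation: rotation about the origin
Original point: (-1, 8)
Rule for 90 deg counterclockwise: (x, y) -> (-y, x)
Apply: (-1, 8) -> (-8, -1)
(-8, -1)


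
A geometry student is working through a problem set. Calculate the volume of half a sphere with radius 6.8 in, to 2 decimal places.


Shape: hemisphere (half of a sphere)
Radius r = 6.8 in
Formula: V = (1/2) * (4/3) * pi * r^3 = (2/3) * pi * r^3
r^3 = 314.432
(2/3) * 314.432 = 209.621333
V = 209.621333 * pi
V = 658.54
658.54 in^3


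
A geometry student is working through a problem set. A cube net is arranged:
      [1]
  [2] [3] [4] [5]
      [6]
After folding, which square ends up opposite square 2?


Net: cross layout. Take square 3 as the base (bottom).
Fold the four squares in the horizontal row up around 3: 2 -> left, 4 -> right, 5 wraps to the top.
Fold 1 and 6 up from 3: 1 -> back, 6 -> front.
Opposite pairs are therefore: (1, 6), (2, 4), (3, 5).
Face 2 is opposite face 4.
face 4


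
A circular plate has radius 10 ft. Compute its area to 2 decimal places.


Shape: circle
Radius r = 10 ft
Formula: A = pi * r^2
r^2 = 10^2 = 100
A = pi * 100
A = 314.16
314.16 ft^2


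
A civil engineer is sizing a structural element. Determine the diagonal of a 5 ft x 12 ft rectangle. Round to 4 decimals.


Shape: rectangle (diagonal via Pythagoras)
Sides: 5 ft and 12 ft
Formula: d = sqrt(l^2 + w^2)
l^2 = 25, w^2 = 144
l^2 + w^2 = 169
d = sqrt(169)
d = 13.0
13 ft


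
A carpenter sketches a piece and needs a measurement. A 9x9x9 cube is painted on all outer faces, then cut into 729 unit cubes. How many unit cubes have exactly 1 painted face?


Large cube: 9 x 9 x 9, cut into unit cubes.
n = 9, so n - 2 = 7
Cubes with 1 painted face lie in the interior of each face.
A cube has 6 faces; each contributes (n - 2)^2 = 49 such cubes.
Count = 6 * 49 = 294
294 unit cubes


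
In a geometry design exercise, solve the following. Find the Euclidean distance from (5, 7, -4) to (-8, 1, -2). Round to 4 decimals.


3D distance between two points
P1 = (5, 7, -4), P2 = (-8, 1, -2)
Formula: d = sqrt((x2-x1)^2 + (y2-y1)^2 + (z2-z1)^2)
dx = -8 - 5 = -13
dy = 1 - 7 = -6
dz = -2 - -4 = 2
dx^2 + dy^2 + dz^2 = 169 + 36 + 4 = 209
d = sqrt(209)
d = 14.4568
14.4568 units


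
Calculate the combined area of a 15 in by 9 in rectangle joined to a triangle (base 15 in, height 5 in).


Composite shape: rectangle + triangle
Rectangle area = 15 * 9 = 135
Triangle area = 0.5 * 15 * 5 = 37.5
Total = 135 + 37.5
Total = 172.5
172.5 in^2


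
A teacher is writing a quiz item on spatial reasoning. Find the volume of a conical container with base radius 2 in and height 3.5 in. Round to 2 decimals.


Shape: cone
Radius r = 2 in, Height h = 3.5 in
Formula: V = (1/3) * pi * r^2 * h
r^2 = 4
pi * r^2 * h = pi * 4 * 3.5 = 14 * pi
V = 14 * pi / 3
V = 14.66
14.66 in^3


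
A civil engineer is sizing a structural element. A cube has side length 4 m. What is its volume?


Shape: cube
Side s = 4 m
Formula: V = s^3
V = 4 * 4 * 4
V = 16 * 4
V = 64
64 m^3


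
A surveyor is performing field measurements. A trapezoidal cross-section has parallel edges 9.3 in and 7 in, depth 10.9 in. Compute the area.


Shape: trapezoid
Parallel sides a = 9.3 in, b = 7 in; Height h = 10.9 in
Formula: A = (a + b) * h / 2
a + b = 9.3 + 7 = 16.3
A = 16.3 * 10.9 / 2
A = 177.67 / 2
A = 88.835
88.835 in^2


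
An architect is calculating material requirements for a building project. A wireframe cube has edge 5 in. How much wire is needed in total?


Shape: cube
Side s = 5 in
A cube has 12 edges, all equal.
Formula: total edge length = 12 * s
Total = 12 * 5
Total = 60
60 in


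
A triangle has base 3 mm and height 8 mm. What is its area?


Shape: triangle
Base b = 3 mm, Height h = 8 mm
Formula: A = (1/2) * b * h
A = 0.5 * 3 * 8
A = 0.5 * 24
A = 12
12 mm^2


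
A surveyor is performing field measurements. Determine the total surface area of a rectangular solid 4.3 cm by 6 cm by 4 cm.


Shape: rectangular prism
l = 4.3 cm, w = 6 cm, h = 4 cm
Formula: SA = 2(lw + lh + wh)
lw = 25.8, lh = 17.2, wh = 24
lw + lh + wh = 67
SA = 2 * 67
SA = 134
134 cm^2


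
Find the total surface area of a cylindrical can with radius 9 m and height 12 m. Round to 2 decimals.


Shape: closed cylinder
Radius r = 9 m, Height h = 12 m
Formula: SA = 2*pi*r^2 + 2*pi*r*h = 2*pi*r*(r + h)
r + h = 21
2 * r * (r + h) = 2 * 9 * 21 = 378
SA = 378 * pi
SA = 1187.52
1187.52 m^2


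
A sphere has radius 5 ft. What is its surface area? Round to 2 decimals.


Shape: sphere
Radius r = 5 ft
Formula: SA = 4 * pi * r^2
r^2 = 25
SA = 4 * pi * 25
SA = 100 * pi
SA = 314.16
314.16 ft^2


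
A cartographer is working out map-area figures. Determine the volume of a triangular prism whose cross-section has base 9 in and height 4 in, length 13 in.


Shape: triangular prism
Triangle base = 9 in, triangle height = 4 in, prism length L = 13 in
Formula: V = (1/2 * b * h_tri) * L
Cross-section area = 0.5 * 9 * 4 = 18
V = 18 * 13
V = 234
234 in^3


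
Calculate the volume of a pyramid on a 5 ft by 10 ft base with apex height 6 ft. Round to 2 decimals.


Shape: rectangular pyramid
Base: 5 ft x 10 ft, Height h = 6 ft
Formula: V = (1/3) * base_area * h
base_area = 5 * 10 = 50
base_area * h = 50 * 6 = 300
V = 300 / 3
V = 100
100 ft^3


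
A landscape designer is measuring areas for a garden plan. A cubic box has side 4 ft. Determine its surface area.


Shape: cube
Side s = 4 ft
A cube has 6 square faces.
Formula: SA = 6 * s^2
s^2 = 16
SA = 6 * 16
SA = 96
96 ft^2


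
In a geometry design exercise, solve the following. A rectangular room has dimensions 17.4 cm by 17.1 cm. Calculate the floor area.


Shape: rectangle
Length l = 17.4 cm, Width w = 17.1 cm
Formula: A = l * w
A = 17.4 * 17.1
A = 297.54
297.54 cm^2


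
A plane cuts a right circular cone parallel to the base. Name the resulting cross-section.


Solid: right circular cone
Cutting plane: parallel to the base
Visualize the intersection of the plane with the solid's surface.
The boundary of the cut region is a circle.
circle


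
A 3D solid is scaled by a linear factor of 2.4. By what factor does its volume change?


Linear scale factor k = 2.4
Rule: under a linear scaling by k, volumes scale by k^3.
k^3 = 2.4 * 2.4 * 2.4
k^3 = 5.76 * 2.4
k^3 = 13.824
Volume scales by a factor of 13.824.
13.824 (dimensionless)


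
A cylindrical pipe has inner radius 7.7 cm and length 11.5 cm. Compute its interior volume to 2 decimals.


Shape: cylinder
Radius r = 7.7 cm, Height h = 11.5 cm
Formula: V = pi * r^2 * h
r^2 = 59.29
V = pi * 59.29 * 11.5
V = 681.835 * pi
V = 2142.05
2142.05 cm^3


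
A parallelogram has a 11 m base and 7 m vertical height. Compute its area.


Shape: parallelogram
Base b = 11 m, Height h = 7 m
Formula: A = b * h
A = 11 * 7
A = 77
77 m^2


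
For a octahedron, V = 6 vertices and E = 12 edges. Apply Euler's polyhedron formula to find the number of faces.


Polyhedron: octahedron
Euler's formula for convex polyhedra: V - E + F = 2
Given: V = 6 vertices and E = 12 edges
Solve for F:
F = 2 + E - V = 2 + 12 - 6 = 8
8 faces


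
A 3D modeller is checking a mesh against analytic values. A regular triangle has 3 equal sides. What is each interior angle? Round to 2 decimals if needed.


Shape: regular triangle (3 sides)
Formula: interior angle = (n - 2) * 180 / n
(n - 2) = 1
(n - 2) * 180 = 180
angle = 180 / 3
angle = 60
60 degrees


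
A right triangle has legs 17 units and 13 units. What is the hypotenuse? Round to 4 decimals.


Shape: right triangle
Legs a = 17 units, b = 13 units
Formula: c = sqrt(a^2 + b^2)
a^2 = 289, b^2 = 169
a^2 + b^2 = 458
c = sqrt(458)
c = 21.4009
21.4009 units


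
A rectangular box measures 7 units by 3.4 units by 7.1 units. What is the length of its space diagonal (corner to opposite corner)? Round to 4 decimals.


Shape: rectangular box (space diagonal)
l = 7 units, w = 3.4 units, h = 7.1 units
Visualize: the diagonal of the base, then a right triangle with that diagonal and the height.
Formula: d = sqrt(l^2 + w^2 + h^2)
l^2 + w^2 + h^2 = 49 + 11.56 + 50.41 = 110.97
d = sqrt(110.97)
d = 10.5342
10.5342 units


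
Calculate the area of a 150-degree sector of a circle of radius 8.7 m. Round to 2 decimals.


Shape: circular sector
Radius r = 8.7 m, Angle = 150 degrees
Formula: A = (angle/360) * pi * r^2
r^2 = 75.69
Fraction of circle = 150/360
A = (150/360) * pi * 75.69
A = 31.5375 * pi
A = 99.08
99.08 m^2


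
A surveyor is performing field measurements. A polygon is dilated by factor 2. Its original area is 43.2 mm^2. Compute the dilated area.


Linear scale factor k = 2
Original area = 43.2 mm^2
Rule: under a linear scaling by k, areas scale by k^2.
k^2 = 2^2 = 4
New area = 43.2 * 4
New area = 172.8
172.8 mm^2


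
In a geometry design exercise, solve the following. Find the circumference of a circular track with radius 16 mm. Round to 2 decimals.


Shape: circle
Radius r = 16 mm
Formula: C = 2 * pi * r
C = 2 * pi * 16
C = 32 * pi
C = 100.53
100.53 mm


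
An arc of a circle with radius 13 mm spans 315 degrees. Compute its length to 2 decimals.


Shape: circular arc
Radius r = 13 mm, Angle = 315 degrees
Formula: L = (angle/360) * 2 * pi * r
2 * pi * r = 26 * pi
L = (315/360) * 26 * pi
L = 22.75 * pi
L = 71.47
71.47 mm


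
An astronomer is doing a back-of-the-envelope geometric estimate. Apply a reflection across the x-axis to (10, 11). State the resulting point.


Transformation: reflection
Original point: (10, 11)
Rule for reflection over the x-axis: (x, y) -> (x, -y)
Apply: (10, 11) -> (10, -11)
(10, -11)


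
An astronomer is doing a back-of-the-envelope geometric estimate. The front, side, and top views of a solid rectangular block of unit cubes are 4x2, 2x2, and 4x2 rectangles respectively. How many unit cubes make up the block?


Orthographic views of a solid rectangular block:
Front view 4 x 2 -> length = 4, height = 2
Side view 2 x 2 -> width = 2, height = 2 (consistent)
Top view 4 x 2 -> confirms length = 4, width = 2
The block is 4 x 2 x 2.
Total unit cubes = 4 * 2 * 2 = 16
16 unit cubes


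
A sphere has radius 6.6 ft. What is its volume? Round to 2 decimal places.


Shape: sphere
Radius r = 6.6 ft
Formula: V = (4/3) * pi * r^3
r^3 = 287.496
(4/3) * 287.496 = 383.328
V = 383.328 * pi
V = 1204.26
1204.26 ft^3


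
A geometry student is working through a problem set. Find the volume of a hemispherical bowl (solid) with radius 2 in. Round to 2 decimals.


Shape: hemisphere (half of a sphere)
Radius r = 2 in
Formula: V = (1/2) * (4/3) * pi * r^3 = (2/3) * pi * r^3
r^3 = 8
(2/3) * 8 = 5.333333
V = 5.333333 * pi
V = 16.76
16.76 in^3


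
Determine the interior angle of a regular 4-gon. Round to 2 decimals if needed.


Shape: regular square (4 sides)
Formula: interior angle = (n - 2) * 180 / n
(n - 2) = 2
(n - 2) * 180 = 360
angle = 360 / 4
angle = 90
90 degrees


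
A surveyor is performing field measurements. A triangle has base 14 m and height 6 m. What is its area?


Shape: triangle
Base b = 14 m, Height h = 6 m
Formula: A = (1/2) * b * h
A = 0.5 * 14 * 6
A = 0.5 * 84
A = 42
42 m^2


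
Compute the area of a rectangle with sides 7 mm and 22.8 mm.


Shape: rectangle
Length l = 7 mm, Width w = 22.8 mm
Formula: A = l * w
A = 7 * 22.8
A = 159.6
159.6 mm^2


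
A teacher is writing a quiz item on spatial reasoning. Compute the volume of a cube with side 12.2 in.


Shape: cube
Side s = 12.2 in
Formula: V = s^3
V = 12.2 * 12.2 * 12.2
V = 148.84 * 12.2
V = 1815.848
1815.848 in^3


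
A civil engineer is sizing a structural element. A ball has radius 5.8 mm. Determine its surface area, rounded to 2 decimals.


Shape: sphere
Radius r = 5.8 mm
Formula: SA = 4 * pi * r^2
r^2 = 33.64
SA = 4 * pi * 33.64
SA = 134.56 * pi
SA = 422.73
422.73 mm^2


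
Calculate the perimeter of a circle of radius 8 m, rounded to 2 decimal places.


Shape: circle
Radius r = 8 m
Formula: C = 2 * pi * r
C = 2 * pi * 8
C = 16 * pi
C = 50.27
50.27 m


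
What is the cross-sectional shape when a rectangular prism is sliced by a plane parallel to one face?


Solid: rectangular prism
Cutting plane: parallel to one face
Visualize the intersection of the plane with the solid's surface.
The boundary of the cut region is a rectangle.
rectangle


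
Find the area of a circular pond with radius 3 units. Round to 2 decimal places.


Shape: circle
Radius r = 3 units
Formula: A = pi * r^2
r^2 = 3^2 = 9
A = pi * 9
A = 28.27
28.27 units^2


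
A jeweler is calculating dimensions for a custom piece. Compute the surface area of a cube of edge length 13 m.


Shape: cube
Side s = 13 m
A cube has 6 square faces.
Formula: SA = 6 * s^2
s^2 = 169
SA = 6 * 169
SA = 1014
1014 m^2


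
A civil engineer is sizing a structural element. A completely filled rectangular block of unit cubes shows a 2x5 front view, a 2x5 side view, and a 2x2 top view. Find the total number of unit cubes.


Orthographic views of a solid rectangular block:
Front view 2 x 5 -> length = 2, height = 5
Side view 2 x 5 -> width = 2, height = 5 (consistent)
Top view 2 x 2 -> confirms length = 2, width = 2
The block is 2 x 2 x 5.
Total unit cubes = 2 * 2 * 5 = 20
20 unit cubes


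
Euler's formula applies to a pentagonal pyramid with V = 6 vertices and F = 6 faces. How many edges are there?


Polyhedron: pentagonal pyramid
Euler's formula for convex polyhedra: V - E + F = 2
Given: V = 6 vertices and F = 6 faces
Solve for E:
E = V + F - 2 = 6 + 6 - 2 = 10
10 edges


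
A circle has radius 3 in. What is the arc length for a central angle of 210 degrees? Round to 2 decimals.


Shape: circular arc
Radius r = 3 in, Angle = 210 degrees
Formula: L = (angle/360) * 2 * pi * r
2 * pi * r = 6 * pi
L = (210/360) * 6 * pi
L = 3.5 * pi
L = 11
11 in


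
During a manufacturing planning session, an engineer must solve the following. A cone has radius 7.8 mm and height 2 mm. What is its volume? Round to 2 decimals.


Shape: cone
Radius r = 7.8 mm, Height h = 2 mm
Formula: V = (1/3) * pi * r^2 * h
r^2 = 60.84
pi * r^2 * h = pi * 60.84 * 2 = 121.68 * pi
V = 121.68 * pi / 3
V = 127.42
127.42 mm^3


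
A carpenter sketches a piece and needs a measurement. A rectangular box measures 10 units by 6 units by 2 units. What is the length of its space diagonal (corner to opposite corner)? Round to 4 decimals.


Shape: rectangular box (space diagonal)
l = 10 units, w = 6 units, h = 2 units
Visualize: the diagonal of the base, then a right triangle with that diagonal and the height.
Formula: d = sqrt(l^2 + w^2 + h^2)
l^2 + w^2 + h^2 = 100 + 36 + 4 = 140
d = sqrt(140)
d = 11.8322
11.8322 units


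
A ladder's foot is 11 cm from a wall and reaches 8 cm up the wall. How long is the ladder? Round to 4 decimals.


Shape: right triangle
Legs a = 11 cm, b = 8 cm
Formula: c = sqrt(a^2 + b^2)
a^2 = 121, b^2 = 64
a^2 + b^2 = 185
c = sqrt(185)
c = 13.6015
13.6015 cm


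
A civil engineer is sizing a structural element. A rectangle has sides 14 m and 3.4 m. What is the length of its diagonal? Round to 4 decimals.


Shape: rectangle (diagonal via Pythagoras)
Sides: 14 m and 3.4 m
Formula: d = sqrt(l^2 + w^2)
l^2 = 196, w^2 = 11.56
l^2 + w^2 = 207.56
d = sqrt(207.56)
d = 14.4069
14.4069 m


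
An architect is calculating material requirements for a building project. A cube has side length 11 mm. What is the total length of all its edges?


Shape: cube
Side s = 11 mm
A cube has 12 edges, all equal.
Formula: total edge length = 12 * s
Total = 12 * 11
Total = 132
132 mm


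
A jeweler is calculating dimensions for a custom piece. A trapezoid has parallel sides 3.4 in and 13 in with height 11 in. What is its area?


Shape: trapezoid
Parallel sides a = 3.4 in, b = 13 in; Height h = 11 in
Formula: A = (a + b) * h / 2
a + b = 3.4 + 13 = 16.4
A = 16.4 * 11 / 2
A = 180.4 / 2
A = 90.2
90.2 in^2


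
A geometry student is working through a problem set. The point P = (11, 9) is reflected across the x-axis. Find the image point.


Transformation: reflection
Original point: (11, 9)
Rule for reflection over the x-axis: (x, y) -> (x, -y)
Apply: (11, 9) -> (11, -9)
(11, -9)


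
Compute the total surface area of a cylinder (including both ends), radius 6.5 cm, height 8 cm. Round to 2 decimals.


Shape: closed cylinder
Radius r = 6.5 cm, Height h = 8 cm
Formula: SA = 2*pi*r^2 + 2*pi*r*h = 2*pi*r*(r + h)
r + h = 14.5
2 * r * (r + h) = 2 * 6.5 * 14.5 = 188.5
SA = 188.5 * pi
SA = 592.19
592.19 cm^2


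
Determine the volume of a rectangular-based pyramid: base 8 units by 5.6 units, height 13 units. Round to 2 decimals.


Shape: rectangular pyramid
Base: 8 units x 5.6 units, Height h = 13 units
Formula: V = (1/3) * base_area * h
base_area = 8 * 5.6 = 44.8
base_area * h = 44.8 * 13 = 582.4
V = 582.4 / 3
V = 194.13
194.13 units^3


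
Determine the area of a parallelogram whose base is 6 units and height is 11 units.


Shape: parallelogram
Base b = 6 units, Height h = 11 units
Formula: A = b * h
A = 6 * 11
A = 66
66 units^2


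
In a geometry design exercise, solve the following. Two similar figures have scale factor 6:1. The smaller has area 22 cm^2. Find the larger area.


Linear scale factor k = 6
Original area = 22 cm^2
Rule: under a linear scaling by k, areas scale by k^2.
k^2 = 6^2 = 36
New area = 22 * 36
New area = 792
792 cm^2


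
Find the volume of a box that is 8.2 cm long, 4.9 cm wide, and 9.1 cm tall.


Shape: rectangular prism
l = 8.2 cm, w = 4.9 cm, h = 9.1 cm
Formula: V = l * w * h
V = 8.2 * 4.9 * 9.1
V = 40.18 * 9.1
V = 365.638
365.638 cm^3


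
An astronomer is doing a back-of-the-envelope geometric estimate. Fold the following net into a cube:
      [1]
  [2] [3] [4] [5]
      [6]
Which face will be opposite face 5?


Net: cross layout. Take square 3 as the base (bottom).
Fold the four squares in the horizontal row up around 3: 2 -> left, 4 -> right, 5 wraps to the top.
Fold 1 and 6 up from 3: 1 -> back, 6 -> front.
Opposite pairs are therefore: (1, 6), (2, 4), (3, 5).
Face 5 is opposite face 3.
face 3


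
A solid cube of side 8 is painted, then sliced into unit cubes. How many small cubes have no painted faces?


Large cube: 8 x 8 x 8, cut into unit cubes.
n = 8, so n - 2 = 6
Unpainted cubes form the interior (n - 2)^3 block.
(n - 2)^3 = 6^3 = 216
216 unit cubes


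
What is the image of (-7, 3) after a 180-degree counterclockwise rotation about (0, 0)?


Transformation: rotation about the origin
Original point: (-7, 3)
Rule for 180 deg: (x, y) -> (-x, -y)
Apply: (-7, 3) -> (7, -3)
(7, -3)


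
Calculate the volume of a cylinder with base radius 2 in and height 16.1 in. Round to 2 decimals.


Shape: cylinder
Radius r = 2 in, Height h = 16.1 in
Formula: V = pi * r^2 * h
r^2 = 4
V = pi * 4 * 16.1
V = 64.4 * pi
V = 202.32
202.32 in^3


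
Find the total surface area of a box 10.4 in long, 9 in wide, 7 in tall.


Shape: rectangular prism
l = 10.4 in, w = 9 in, h = 7 in
Formula: SA = 2(lw + lh + wh)
lw = 93.6, lh = 72.8, wh = 63
lw + lh + wh = 229.4
SA = 2 * 229.4
SA = 458.8
458.8 in^2


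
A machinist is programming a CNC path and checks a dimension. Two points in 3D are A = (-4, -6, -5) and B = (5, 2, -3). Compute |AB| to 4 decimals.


3D distance between two points
P1 = (-4, -6, -5), P2 = (5, 2, -3)
Formula: d = sqrt((x2-x1)^2 + (y2-y1)^2 + (z2-z1)^2)
dx = 5 - -4 = 9
dy = 2 - -6 = 8
dz = -3 - -5 = 2
dx^2 + dy^2 + dz^2 = 81 + 64 + 4 = 149
d = sqrt(149)
d = 12.2066
12.2066 units


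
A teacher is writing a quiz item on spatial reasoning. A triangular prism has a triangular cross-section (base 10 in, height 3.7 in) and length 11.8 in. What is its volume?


Shape: triangular prism
Triangle base = 10 in, triangle height = 3.7 in, prism length L = 11.8 in
Formula: V = (1/2 * b * h_tri) * L
Cross-section area = 0.5 * 10 * 3.7 = 18.5
V = 18.5 * 11.8
V = 218.3
218.3 in^3


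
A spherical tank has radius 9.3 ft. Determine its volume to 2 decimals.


Shape: sphere
Radius r = 9.3 ft
Formula: V = (4/3) * pi * r^3
r^3 = 804.357
(4/3) * 804.357 = 1072.476
V = 1072.476 * pi
V = 3369.28
3369.28 ft^3


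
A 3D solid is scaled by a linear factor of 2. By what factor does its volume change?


Linear scale factor k = 2
Rule: under a linear scaling by k, volumes scale by k^3.
k^3 = 2 * 2 * 2
k^3 = 4 * 2
k^3 = 8
Volume scales by a factor of 8.
8 (dimensionless)


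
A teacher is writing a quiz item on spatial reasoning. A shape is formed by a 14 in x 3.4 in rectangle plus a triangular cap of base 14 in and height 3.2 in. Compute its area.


Composite shape: rectangle + triangle
Rectangle area = 14 * 3.4 = 47.6
Triangle area = 0.5 * 14 * 3.2 = 22.4
Total = 47.6 + 22.4
Total = 70
70 in^2


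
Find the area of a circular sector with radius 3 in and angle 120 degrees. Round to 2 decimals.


Shape: circular sector
Radius r = 3 in, Angle = 120 degrees
Formula: A = (angle/360) * pi * r^2
r^2 = 9
Fraction of circle = 120/360
A = (120/360) * pi * 9
A = 3 * pi
A = 9.42
9.42 in^2


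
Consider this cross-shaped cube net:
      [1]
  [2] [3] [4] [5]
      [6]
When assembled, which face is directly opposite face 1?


Net: cross layout. Take square 3 as the base (bottom).
Fold the four squares in the horizontal row up around 3: 2 -> left, 4 -> right, 5 wraps to the top.
Fold 1 and 6 up from 3: 1 -> back, 6 -> front.
Opposite pairs are therefore: (1, 6), (2, 4), (3, 5).
Face 1 is opposite face 6.
face 6


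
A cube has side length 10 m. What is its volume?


Shape: cube
Side s = 10 m
Formula: V = s^3
V = 10 * 10 * 10
V = 100 * 10
V = 1000
1000 m^3


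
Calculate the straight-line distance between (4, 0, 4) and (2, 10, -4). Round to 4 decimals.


3D distance between two points
P1 = (4, 0, 4), P2 = (2, 10, -4)
Formula: d = sqrt((x2-x1)^2 + (y2-y1)^2 + (z2-z1)^2)
dx = 2 - 4 = -2
dy = 10 - 0 = 10
dz = -4 - 4 = -8
dx^2 + dy^2 + dz^2 = 4 + 100 + 64 = 168
d = sqrt(168)
d = 12.9615
12.9615 units


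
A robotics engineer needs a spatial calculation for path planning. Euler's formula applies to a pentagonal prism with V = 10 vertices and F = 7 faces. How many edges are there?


Polyhedron: pentagonal prism
Euler's formula for convex polyhedra: V - E + F = 2
Given: V = 10 vertices and F = 7 faces
Solve for E:
E = V + F - 2 = 10 + 7 - 2 = 15
15 edges


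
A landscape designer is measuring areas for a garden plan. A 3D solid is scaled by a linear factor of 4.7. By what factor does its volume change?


Linear scale factor k = 4.7
Rule: under a linear scaling by k, volumes scale by k^3.
k^3 = 4.7 * 4.7 * 4.7
k^3 = 22.09 * 4.7
k^3 = 103.823
Volume scales by a factor of 103.823.
103.823 (dimensionless)


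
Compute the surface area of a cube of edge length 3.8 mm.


Shape: cube
Side s = 3.8 mm
A cube has 6 square faces.
Formula: SA = 6 * s^2
s^2 = 14.44
SA = 6 * 14.44
SA = 86.64
86.64 mm^2


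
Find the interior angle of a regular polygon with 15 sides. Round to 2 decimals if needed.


Shape: regular pentadecagon (15 sides)
Formula: interior angle = (n - 2) * 180 / n
(n - 2) = 13
(n - 2) * 180 = 2340
angle = 2340 / 15
angle = 156
156 degrees


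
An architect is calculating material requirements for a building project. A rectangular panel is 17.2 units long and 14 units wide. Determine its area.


Shape: rectangle
Length l = 17.2 units, Width w = 14 units
Formula: A = l * w
A = 17.2 * 14
A = 240.8
240.8 units^2


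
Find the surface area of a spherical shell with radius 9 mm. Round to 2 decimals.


Shape: sphere
Radius r = 9 mm
Formula: SA = 4 * pi * r^2
r^2 = 81
SA = 4 * pi * 81
SA = 324 * pi
SA = 1017.88
1017.88 mm^2


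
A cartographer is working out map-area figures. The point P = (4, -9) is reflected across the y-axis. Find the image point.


Transformation: reflection
Original point: (4, -9)
Rule for reflection over the y-axis: (x, y) -> (-x, y)
Apply: (4, -9) -> (-4, -9)
(-4, -9)


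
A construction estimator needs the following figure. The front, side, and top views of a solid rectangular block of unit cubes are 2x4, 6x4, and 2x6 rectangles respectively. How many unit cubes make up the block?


Orthographic views of a solid rectangular block:
Front view 2 x 4 -> length = 2, height = 4
Side view 6 x 4 -> width = 6, height = 4 (consistent)
Top view 2 x 6 -> confirms length = 2, width = 6
The block is 2 x 6 x 4.
Total unit cubes = 2 * 6 * 4 = 48
48 unit cubes


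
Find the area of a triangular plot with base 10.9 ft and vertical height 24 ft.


Shape: triangle
Base b = 10.9 ft, Height h = 24 ft
Formula: A = (1/2) * b * h
A = 0.5 * 10.9 * 24
A = 0.5 * 261.6
A = 130.8
130.8 ft^2


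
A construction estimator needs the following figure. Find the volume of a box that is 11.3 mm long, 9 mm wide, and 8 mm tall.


Shape: rectangular prism
l = 11.3 mm, w = 9 mm, h = 8 mm
Formula: V = l * w * h
V = 11.3 * 9 * 8
V = 101.7 * 8
V = 813.6
813.6 mm^3


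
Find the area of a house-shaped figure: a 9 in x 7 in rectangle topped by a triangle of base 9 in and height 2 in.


Composite shape: rectangle + triangle
Rectangle area = 9 * 7 = 63
Triangle area = 0.5 * 9 * 2 = 9
Total = 63 + 9
Total = 72
72 in^2


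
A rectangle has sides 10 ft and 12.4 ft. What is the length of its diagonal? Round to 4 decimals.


Shape: rectangle (diagonal via Pythagoras)
Sides: 10 ft and 12.4 ft
Formula: d = sqrt(l^2 + w^2)
l^2 = 100, w^2 = 153.76
l^2 + w^2 = 253.76
d = sqrt(253.76)
d = 15.9298
15.9298 ft


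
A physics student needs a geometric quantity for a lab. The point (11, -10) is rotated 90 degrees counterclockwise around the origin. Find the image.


Transformation: rotation about the origin
Original point: (11, -10)
Rule for 90 deg counterclockwise: (x, y) -> (-y, x)
Apply: (11, -10) -> (10, 11)
(10, 11)


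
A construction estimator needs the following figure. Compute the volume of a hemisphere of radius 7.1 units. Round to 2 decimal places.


Shape: hemisphere (half of a sphere)
Radius r = 7.1 units
Formula: V = (1/2) * (4/3) * pi * r^3 = (2/3) * pi * r^3
r^3 = 357.911
(2/3) * 357.911 = 238.607333
V = 238.607333 * pi
V = 749.61
749.61 units^3


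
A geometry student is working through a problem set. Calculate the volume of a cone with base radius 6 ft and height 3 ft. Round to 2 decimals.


Shape: cone
Radius r = 6 ft, Height h = 3 ft
Formula: V = (1/3) * pi * r^2 * h
r^2 = 36
pi * r^2 * h = pi * 36 * 3 = 108 * pi
V = 108 * pi / 3
V = 113.1
113.1 ft^3


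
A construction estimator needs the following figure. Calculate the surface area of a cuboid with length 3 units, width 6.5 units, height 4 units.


Shape: rectangular prism
l = 3 units, w = 6.5 units, h = 4 units
Formula: SA = 2(lw + lh + wh)
lw = 19.5, lh = 12, wh = 26
lw + lh + wh = 57.5
SA = 2 * 57.5
SA = 115
115 units^2


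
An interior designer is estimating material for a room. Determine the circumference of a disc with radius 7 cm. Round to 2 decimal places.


Shape: circle
Radius r = 7 cm
Formula: C = 2 * pi * r
C = 2 * pi * 7
C = 14 * pi
C = 43.98
43.98 cm


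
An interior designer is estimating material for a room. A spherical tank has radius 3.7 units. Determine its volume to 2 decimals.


Shape: sphere
Radius r = 3.7 units
Formula: V = (4/3) * pi * r^3
r^3 = 50.653
(4/3) * 50.653 = 67.537333
V = 67.537333 * pi
V = 212.17
212.17 units^3


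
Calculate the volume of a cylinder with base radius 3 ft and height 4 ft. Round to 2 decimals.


Shape: cylinder
Radius r = 3 ft, Height h = 4 ft
Formula: V = pi * r^2 * h
r^2 = 9
V = pi * 9 * 4
V = 36 * pi
V = 113.1
113.1 ft^3


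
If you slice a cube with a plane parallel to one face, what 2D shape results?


Solid: cube
Cutting plane: parallel to one face
Visualize the intersection of the plane with the solid's surface.
The boundary of the cut region is a square.
square


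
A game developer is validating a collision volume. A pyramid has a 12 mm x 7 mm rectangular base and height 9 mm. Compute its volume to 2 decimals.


Shape: rectangular pyramid
Base: 12 mm x 7 mm, Height h = 9 mm
Formula: V = (1/3) * base_area * h
base_area = 12 * 7 = 84
base_area * h = 84 * 9 = 756
V = 756 / 3
V = 252
252 mm^3


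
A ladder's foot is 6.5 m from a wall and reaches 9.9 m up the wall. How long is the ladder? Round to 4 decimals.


Shape: right triangle
Legs a = 6.5 m, b = 9.9 m
Formula: c = sqrt(a^2 + b^2)
a^2 = 42.25, b^2 = 98.01
a^2 + b^2 = 140.26
c = sqrt(140.26)
c = 11.8431
11.8431 m


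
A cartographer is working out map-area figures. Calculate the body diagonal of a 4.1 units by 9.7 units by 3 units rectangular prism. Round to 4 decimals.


Shape: rectangular box (space diagonal)
l = 4.1 units, w = 9.7 units, h = 3 units
Visualize: the diagonal of the base, then a right triangle with that diagonal and the height.
Formula: d = sqrt(l^2 + w^2 + h^2)
l^2 + w^2 + h^2 = 16.81 + 94.09 + 9 = 119.9
d = sqrt(119.9)
d = 10.9499
10.9499 units


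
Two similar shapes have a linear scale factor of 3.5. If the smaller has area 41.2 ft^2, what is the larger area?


Linear scale factor k = 3.5
Original area = 41.2 ft^2
Rule: under a linear scaling by k, areas scale by k^2.
k^2 = 3.5^2 = 12.25
New area = 41.2 * 12.25
New area = 504.7
504.7 ft^2


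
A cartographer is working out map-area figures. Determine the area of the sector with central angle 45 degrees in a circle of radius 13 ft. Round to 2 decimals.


Shape: circular sector
Radius r = 13 ft, Angle = 45 degrees
Formula: A = (angle/360) * pi * r^2
r^2 = 169
Fraction of circle = 45/360
A = (45/360) * pi * 169
A = 21.125 * pi
A = 66.37
66.37 ft^2


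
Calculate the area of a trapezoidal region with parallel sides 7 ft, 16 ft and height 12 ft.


Shape: trapezoid
Parallel sides a = 7 ft, b = 16 ft; Height h = 12 ft
Formula: A = (a + b) * h / 2
a + b = 7 + 16 = 23
A = 23 * 12 / 2
A = 276 / 2
A = 138
138 ft^2


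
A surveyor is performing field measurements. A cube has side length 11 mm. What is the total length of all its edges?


Shape: cube
Side s = 11 mm
A cube has 12 edges, all equal.
Formula: total edge length = 12 * s
Total = 12 * 11
Total = 132
132 mm


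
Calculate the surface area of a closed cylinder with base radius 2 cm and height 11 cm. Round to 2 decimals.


Shape: closed cylinder
Radius r = 2 cm, Height h = 11 cm
Formula: SA = 2*pi*r^2 + 2*pi*r*h = 2*pi*r*(r + h)
r + h = 13
2 * r * (r + h) = 2 * 2 * 13 = 52
SA = 52 * pi
SA = 163.36
163.36 cm^2


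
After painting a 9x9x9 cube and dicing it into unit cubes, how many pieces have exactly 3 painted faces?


Large cube: 9 x 9 x 9, cut into unit cubes.
Cubes with 3 painted faces are at the corners. A cube always has 8 corners.
Count = 8
8 unit cubes


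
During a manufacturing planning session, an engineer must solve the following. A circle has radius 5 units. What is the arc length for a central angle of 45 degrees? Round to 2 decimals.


Shape: circular arc
Radius r = 5 units, Angle = 45 degrees
Formula: L = (angle/360) * 2 * pi * r
2 * pi * r = 10 * pi
L = (45/360) * 10 * pi
L = 1.25 * pi
L = 3.93
3.93 units


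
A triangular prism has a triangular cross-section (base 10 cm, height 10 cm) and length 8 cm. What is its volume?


Shape: triangular prism
Triangle base = 10 cm, triangle height = 10 cm, prism length L = 8 cm
Formula: V = (1/2 * b * h_tri) * L
Cross-section area = 0.5 * 10 * 10 = 50
V = 50 * 8
V = 400
400 cm^3


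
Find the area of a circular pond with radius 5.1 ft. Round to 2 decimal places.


Shape: circle
Radius r = 5.1 ft
Formula: A = pi * r^2
r^2 = 5.1^2 = 26.01
A = pi * 26.01
A = 81.71
81.71 ft^2


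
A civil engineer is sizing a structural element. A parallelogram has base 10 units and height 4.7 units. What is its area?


Shape: parallelogram
Base b = 10 units, Height h = 4.7 units
Formula: A = b * h
A = 10 * 4.7
A = 47
47 units^2


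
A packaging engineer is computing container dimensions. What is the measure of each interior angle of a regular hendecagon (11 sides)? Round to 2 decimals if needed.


Shape: regular hendecagon (11 sides)
Formula: interior angle = (n - 2) * 180 / n
(n - 2) = 9
(n - 2) * 180 = 1620
angle = 1620 / 11
angle = 147.27
147.27 degrees


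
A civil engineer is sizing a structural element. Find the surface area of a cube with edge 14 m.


Shape: cube
Side s = 14 m
A cube has 6 square faces.
Formula: SA = 6 * s^2
s^2 = 196
SA = 6 * 196
SA = 1176
1176 m^2


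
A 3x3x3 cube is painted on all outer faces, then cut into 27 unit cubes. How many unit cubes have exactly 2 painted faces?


Large cube: 3 x 3 x 3, cut into unit cubes.
n = 3, so n - 2 = 1
Cubes with 2 painted faces lie along the edges, excluding corners.
A cube has 12 edges; each contributes (n - 2) = 1 such cubes.
Count = 12 * 1 = 12
12 unit cubes


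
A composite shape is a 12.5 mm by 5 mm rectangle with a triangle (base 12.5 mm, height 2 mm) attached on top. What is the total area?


Composite shape: rectangle + triangle
Rectangle area = 12.5 * 5 = 62.5
Triangle area = 0.5 * 12.5 * 2 = 12.5
Total = 62.5 + 12.5
Total = 75
75 mm^2


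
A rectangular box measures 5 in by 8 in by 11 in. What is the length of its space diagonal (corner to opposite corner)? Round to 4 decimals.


Shape: rectangular box (space diagonal)
l = 5 in, w = 8 in, h = 11 in
Visualize: the diagonal of the base, then a right triangle with that diagonal and the height.
Formula: d = sqrt(l^2 + w^2 + h^2)
l^2 + w^2 + h^2 = 25 + 64 + 121 = 210
d = sqrt(210)
d = 14.4914
14.4914 in
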